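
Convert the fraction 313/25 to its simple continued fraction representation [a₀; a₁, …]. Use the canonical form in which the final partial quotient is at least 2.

313 ÷ 25 → quotient 12, remainder 13
25 ÷ 13 → quotient 1, remainder 12
13 ÷ 12 → quotient 1, remainder 1
12 ÷ 1 → quotient 12, remainder 0

[12; 1, 1, 12]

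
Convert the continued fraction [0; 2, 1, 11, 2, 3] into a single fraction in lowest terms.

a_0 = 0: 0/1
a_1 = 2: 1/2
a_2 = 1: 1/3
a_3 = 11: 12/35
a_4 = 2: 25/73
a_5 = 3: 87/254

87/254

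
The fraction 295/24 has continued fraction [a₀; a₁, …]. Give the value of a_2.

Run the Euclidean algorithm, recording each quotient:
295 = 12·24 + 7, so a_0 = 12
24 = 3·7 + 3, so a_1 = 3
7 = 2·3 + 1, so a_2 = 2

2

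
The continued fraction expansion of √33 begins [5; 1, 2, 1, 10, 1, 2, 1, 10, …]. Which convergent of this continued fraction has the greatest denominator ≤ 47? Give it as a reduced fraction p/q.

270/47

List convergents until the denominator exceeds the bound:
a_0 = 5: 5/1  (≤ bound)
a_1 = 1: 6/1  (≤ bound)
a_2 = 2: 17/3  (≤ bound)
a_3 = 1: 23/4  (≤ bound)
a_4 = 10: 247/43  (≤ bound)
a_5 = 1: 270/47  (≤ bound)
a_6 = 2: 787/137  (> 47, stop)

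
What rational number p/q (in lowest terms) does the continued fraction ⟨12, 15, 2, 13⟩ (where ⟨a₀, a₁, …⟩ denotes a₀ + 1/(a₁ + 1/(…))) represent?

5043/418

a_0 = 12: 12/1
a_1 = 15: 181/15
a_2 = 2: 374/31
a_3 = 13: 5043/418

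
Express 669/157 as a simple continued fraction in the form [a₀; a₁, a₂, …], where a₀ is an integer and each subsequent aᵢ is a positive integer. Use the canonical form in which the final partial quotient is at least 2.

[4; 3, 1, 4, 1, 6]

669 ÷ 157 → quotient 4, remainder 41
157 ÷ 41 → quotient 3, remainder 34
41 ÷ 34 → quotient 1, remainder 7
34 ÷ 7 → quotient 4, remainder 6
7 ÷ 6 → quotient 1, remainder 1
6 ÷ 1 → quotient 6, remainder 0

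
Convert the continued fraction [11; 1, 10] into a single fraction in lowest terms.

131/11

Starting at the tail and folding back:
Start with 10.
1 + 1/(10/1) = 1 + 1/10 = 11/10
11 + 1/(11/10) = 11 + 10/11 = 131/11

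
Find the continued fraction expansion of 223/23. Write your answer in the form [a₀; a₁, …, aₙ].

223 = 9·23 + 16, so a_0 = 9
23 = 1·16 + 7, so a_1 = 1
16 = 2·7 + 2, so a_2 = 2
7 = 3·2 + 1, so a_3 = 3
2 = 2·1 + 0, so a_4 = 2

[9; 1, 2, 3, 2]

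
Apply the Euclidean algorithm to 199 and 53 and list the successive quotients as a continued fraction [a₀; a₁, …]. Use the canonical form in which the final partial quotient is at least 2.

[3; 1, 3, 13]

199 = 3·53 + 40, so a_0 = 3
53 = 1·40 + 13, so a_1 = 1
40 = 3·13 + 1, so a_2 = 3
13 = 13·1 + 0, so a_3 = 13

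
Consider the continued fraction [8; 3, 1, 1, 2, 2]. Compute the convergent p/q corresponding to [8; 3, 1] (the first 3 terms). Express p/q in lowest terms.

a_0 = 8: 8/1
a_1 = 3: 25/3
a_2 = 1: 33/4

33/4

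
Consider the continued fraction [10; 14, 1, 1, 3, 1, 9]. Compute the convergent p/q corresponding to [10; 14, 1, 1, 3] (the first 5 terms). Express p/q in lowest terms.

Work from the innermost term outward:
Start with 3.
1 + 1/(3/1) = 1 + 1/3 = 4/3
1 + 1/(4/3) = 1 + 3/4 = 7/4
14 + 1/(7/4) = 14 + 4/7 = 102/7
10 + 1/(102/7) = 10 + 7/102 = 1027/102

1027/102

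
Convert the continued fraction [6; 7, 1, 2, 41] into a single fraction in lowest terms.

5830/951

Start with 41.
2 + 1/(41/1) = 2 + 1/41 = 83/41
1 + 1/(83/41) = 1 + 41/83 = 124/83
7 + 1/(124/83) = 7 + 83/124 = 951/124
6 + 1/(951/124) = 6 + 124/951 = 5830/951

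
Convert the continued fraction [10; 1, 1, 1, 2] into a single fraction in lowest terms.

a_0 = 10: 10/1
a_1 = 1: 11/1
a_2 = 1: 21/2
a_3 = 1: 32/3
a_4 = 2: 85/8

85/8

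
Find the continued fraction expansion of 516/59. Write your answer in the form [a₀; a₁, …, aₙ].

[8; 1, 2, 1, 14]

516 = 8·59 + 44, so a_0 = 8
59 = 1·44 + 15, so a_1 = 1
44 = 2·15 + 14, so a_2 = 2
15 = 1·14 + 1, so a_3 = 1
14 = 14·1 + 0, so a_4 = 14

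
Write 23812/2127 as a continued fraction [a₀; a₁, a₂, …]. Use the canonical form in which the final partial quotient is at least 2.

23812 ÷ 2127 → quotient 11, remainder 415
2127 ÷ 415 → quotient 5, remainder 52
415 ÷ 52 → quotient 7, remainder 51
52 ÷ 51 → quotient 1, remainder 1
51 ÷ 1 → quotient 51, remainder 0

[11; 5, 7, 1, 51]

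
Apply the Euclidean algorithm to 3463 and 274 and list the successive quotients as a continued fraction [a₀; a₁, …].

[12; 1, 1, 1, 3, 3, 3, 2]

⌊3463/274⌋ = 12, remainder 175
⌊274/175⌋ = 1, remainder 99
⌊175/99⌋ = 1, remainder 76
⌊99/76⌋ = 1, remainder 23
⌊76/23⌋ = 3, remainder 7
⌊23/7⌋ = 3, remainder 2
⌊7/2⌋ = 3, remainder 1
⌊2/1⌋ = 2, remainder 0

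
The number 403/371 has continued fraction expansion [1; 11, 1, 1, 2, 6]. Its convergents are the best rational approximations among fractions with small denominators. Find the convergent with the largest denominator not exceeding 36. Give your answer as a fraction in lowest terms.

25/23

List convergents until the denominator exceeds the bound:
a_0 = 1: 1/1  (≤ bound)
a_1 = 11: 12/11  (≤ bound)
a_2 = 1: 13/12  (≤ bound)
a_3 = 1: 25/23  (≤ bound)
a_4 = 2: 63/58  (> 36, stop)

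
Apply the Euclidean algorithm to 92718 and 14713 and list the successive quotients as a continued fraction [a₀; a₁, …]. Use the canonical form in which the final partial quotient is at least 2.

92718 = 6·14713 + 4440, so a_0 = 6
14713 = 3·4440 + 1393, so a_1 = 3
4440 = 3·1393 + 261, so a_2 = 3
1393 = 5·261 + 88, so a_3 = 5
261 = 2·88 + 85, so a_4 = 2
88 = 1·85 + 3, so a_5 = 1
85 = 28·3 + 1, so a_6 = 28
3 = 3·1 + 0, so a_7 = 3

[6; 3, 3, 5, 2, 1, 28, 3]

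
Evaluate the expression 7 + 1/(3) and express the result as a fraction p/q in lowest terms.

Compute successive convergents:
a_0 = 7: 7/1
a_1 = 3: 22/3

22/3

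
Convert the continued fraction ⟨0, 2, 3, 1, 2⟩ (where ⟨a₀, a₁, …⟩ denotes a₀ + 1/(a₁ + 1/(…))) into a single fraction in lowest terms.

11/25

Start with 2.
1 + 1/(2/1) = 1 + 1/2 = 3/2
3 + 1/(3/2) = 3 + 2/3 = 11/3
2 + 1/(11/3) = 2 + 3/11 = 25/11
0 + 1/(25/11) = 0 + 11/25 = 11/25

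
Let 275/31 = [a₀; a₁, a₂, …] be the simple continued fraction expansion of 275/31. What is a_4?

3

⌊275/31⌋ = 8, remainder 27
⌊31/27⌋ = 1, remainder 4
⌊27/4⌋ = 6, remainder 3
⌊4/3⌋ = 1, remainder 1
⌊3/1⌋ = 3, remainder 0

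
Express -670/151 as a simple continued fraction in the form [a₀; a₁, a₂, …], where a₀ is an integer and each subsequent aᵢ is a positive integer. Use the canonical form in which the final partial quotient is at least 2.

-670 = -5·151 + 85, so a_0 = -5
151 = 1·85 + 66, so a_1 = 1
85 = 1·66 + 19, so a_2 = 1
66 = 3·19 + 9, so a_3 = 3
19 = 2·9 + 1, so a_4 = 2
9 = 9·1 + 0, so a_5 = 9

[-5; 1, 1, 3, 2, 9]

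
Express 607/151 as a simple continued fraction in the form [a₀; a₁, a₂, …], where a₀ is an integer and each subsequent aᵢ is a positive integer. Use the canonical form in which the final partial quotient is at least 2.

607 = 4·151 + 3, so a_0 = 4
151 = 50·3 + 1, so a_1 = 50
3 = 3·1 + 0, so a_2 = 3

[4; 50, 3]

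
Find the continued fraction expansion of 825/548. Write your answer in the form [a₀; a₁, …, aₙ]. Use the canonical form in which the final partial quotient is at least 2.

825 = 1·548 + 277, so a_0 = 1
548 = 1·277 + 271, so a_1 = 1
277 = 1·271 + 6, so a_2 = 1
271 = 45·6 + 1, so a_3 = 45
6 = 6·1 + 0, so a_4 = 6

[1; 1, 1, 45, 6]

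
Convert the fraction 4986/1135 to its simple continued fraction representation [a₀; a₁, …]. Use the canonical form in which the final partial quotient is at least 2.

[4; 2, 1, 1, 5, 13, 3]

⌊4986/1135⌋ = 4, remainder 446
⌊1135/446⌋ = 2, remainder 243
⌊446/243⌋ = 1, remainder 203
⌊243/203⌋ = 1, remainder 40
⌊203/40⌋ = 5, remainder 3
⌊40/3⌋ = 13, remainder 1
⌊3/1⌋ = 3, remainder 0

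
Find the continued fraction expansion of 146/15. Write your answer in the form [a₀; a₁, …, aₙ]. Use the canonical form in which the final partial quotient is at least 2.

[9; 1, 2, 1, 3]

146 ÷ 15 → quotient 9, remainder 11
15 ÷ 11 → quotient 1, remainder 4
11 ÷ 4 → quotient 2, remainder 3
4 ÷ 3 → quotient 1, remainder 1
3 ÷ 1 → quotient 3, remainder 0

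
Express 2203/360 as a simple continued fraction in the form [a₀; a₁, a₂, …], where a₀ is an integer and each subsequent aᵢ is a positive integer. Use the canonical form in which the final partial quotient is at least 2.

[6; 8, 2, 1, 2, 5]

⌊2203/360⌋ = 6, remainder 43
⌊360/43⌋ = 8, remainder 16
⌊43/16⌋ = 2, remainder 11
⌊16/11⌋ = 1, remainder 5
⌊11/5⌋ = 2, remainder 1
⌊5/1⌋ = 5, remainder 0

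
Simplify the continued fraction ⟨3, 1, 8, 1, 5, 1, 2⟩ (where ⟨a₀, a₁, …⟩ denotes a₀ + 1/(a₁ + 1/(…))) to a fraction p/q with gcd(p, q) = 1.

Starting at the tail and folding back:
Start with 2.
1 + 1/(2/1) = 1 + 1/2 = 3/2
5 + 1/(3/2) = 5 + 2/3 = 17/3
1 + 1/(17/3) = 1 + 3/17 = 20/17
8 + 1/(20/17) = 8 + 17/20 = 177/20
1 + 1/(177/20) = 1 + 20/177 = 197/177
3 + 1/(197/177) = 3 + 177/197 = 768/197

768/197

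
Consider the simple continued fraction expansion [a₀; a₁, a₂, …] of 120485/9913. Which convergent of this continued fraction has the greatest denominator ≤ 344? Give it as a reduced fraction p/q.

2285/188

a_0 = 12: 12/1  (≤ bound)
a_1 = 6: 73/6  (≤ bound)
a_2 = 2: 158/13  (≤ bound)
a_3 = 14: 2285/188  (≤ bound)
a_4 = 2: 4728/389  (> 344, stop)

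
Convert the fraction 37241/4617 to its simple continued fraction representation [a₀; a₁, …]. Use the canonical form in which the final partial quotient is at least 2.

[8; 15, 7, 3, 1, 4, 2]

Apply division with remainder until the remainder is 0:
⌊37241/4617⌋ = 8, remainder 305
⌊4617/305⌋ = 15, remainder 42
⌊305/42⌋ = 7, remainder 11
⌊42/11⌋ = 3, remainder 9
⌊11/9⌋ = 1, remainder 2
⌊9/2⌋ = 4, remainder 1
⌊2/1⌋ = 2, remainder 0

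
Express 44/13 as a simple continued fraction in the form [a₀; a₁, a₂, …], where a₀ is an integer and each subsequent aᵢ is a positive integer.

Repeatedly divide and take the remainder:
44 = 3·13 + 5, so a_0 = 3
13 = 2·5 + 3, so a_1 = 2
5 = 1·3 + 2, so a_2 = 1
3 = 1·2 + 1, so a_3 = 1
2 = 2·1 + 0, so a_4 = 2

[3; 2, 1, 1, 2]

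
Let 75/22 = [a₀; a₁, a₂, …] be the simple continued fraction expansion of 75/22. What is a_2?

75 ÷ 22 → quotient 3, remainder 9
22 ÷ 9 → quotient 2, remainder 4
9 ÷ 4 → quotient 2, remainder 1

2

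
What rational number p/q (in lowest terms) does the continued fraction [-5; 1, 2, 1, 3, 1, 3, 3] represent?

-1002/235

a_0 = -5: -5/1
a_1 = 1: -4/1
a_2 = 2: -13/3
a_3 = 1: -17/4
a_4 = 3: -64/15
a_5 = 1: -81/19
a_6 = 3: -307/72
a_7 = 3: -1002/235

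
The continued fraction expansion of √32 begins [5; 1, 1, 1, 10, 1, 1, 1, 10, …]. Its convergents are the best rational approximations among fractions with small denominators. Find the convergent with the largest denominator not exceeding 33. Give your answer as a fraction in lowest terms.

List convergents until the denominator exceeds the bound:
a_0 = 5: 5/1  (≤ bound)
a_1 = 1: 6/1  (≤ bound)
a_2 = 1: 11/2  (≤ bound)
a_3 = 1: 17/3  (≤ bound)
a_4 = 10: 181/32  (≤ bound)
a_5 = 1: 198/35  (> 33, stop)

181/32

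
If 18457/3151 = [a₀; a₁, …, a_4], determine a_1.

1

Apply division with remainder until the remainder is 0:
⌊18457/3151⌋ = 5, remainder 2702
⌊3151/2702⌋ = 1, remainder 449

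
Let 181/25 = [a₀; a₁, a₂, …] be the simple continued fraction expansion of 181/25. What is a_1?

⌊181/25⌋ = 7, remainder 6
⌊25/6⌋ = 4, remainder 1

4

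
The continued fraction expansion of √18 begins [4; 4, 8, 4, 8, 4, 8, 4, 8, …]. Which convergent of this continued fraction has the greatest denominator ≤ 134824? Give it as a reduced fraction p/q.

List convergents until the denominator exceeds the bound:
a_0 = 4: 4/1  (≤ bound)
a_1 = 4: 17/4  (≤ bound)
a_2 = 8: 140/33  (≤ bound)
a_3 = 4: 577/136  (≤ bound)
a_4 = 8: 4756/1121  (≤ bound)
a_5 = 4: 19601/4620  (≤ bound)
a_6 = 8: 161564/38081  (≤ bound)
a_7 = 4: 665857/156944  (> 134824, stop)

161564/38081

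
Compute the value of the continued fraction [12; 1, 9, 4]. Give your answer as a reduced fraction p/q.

529/41

Starting at the tail and folding back:
Start with 4.
9 + 1/(4/1) = 9 + 1/4 = 37/4
1 + 1/(37/4) = 1 + 4/37 = 41/37
12 + 1/(41/37) = 12 + 37/41 = 529/41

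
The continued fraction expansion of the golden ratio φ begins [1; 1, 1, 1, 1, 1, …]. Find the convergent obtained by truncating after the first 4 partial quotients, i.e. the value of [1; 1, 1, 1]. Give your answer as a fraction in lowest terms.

5/3

Compute successive convergents:
a_0 = 1: 1/1
a_1 = 1: 2/1
a_2 = 1: 3/2
a_3 = 1: 5/3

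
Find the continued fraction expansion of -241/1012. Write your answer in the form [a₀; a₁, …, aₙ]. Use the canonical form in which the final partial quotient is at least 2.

-241 ÷ 1012 → quotient -1, remainder 771
1012 ÷ 771 → quotient 1, remainder 241
771 ÷ 241 → quotient 3, remainder 48
241 ÷ 48 → quotient 5, remainder 1
48 ÷ 1 → quotient 48, remainder 0

[-1; 1, 3, 5, 48]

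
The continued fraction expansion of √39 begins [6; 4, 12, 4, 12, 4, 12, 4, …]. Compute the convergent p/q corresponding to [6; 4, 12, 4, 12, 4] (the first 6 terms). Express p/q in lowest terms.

62425/9996

Starting at the tail and folding back:
Start with 4.
12 + 1/(4/1) = 12 + 1/4 = 49/4
4 + 1/(49/4) = 4 + 4/49 = 200/49
12 + 1/(200/49) = 12 + 49/200 = 2449/200
4 + 1/(2449/200) = 4 + 200/2449 = 9996/2449
6 + 1/(9996/2449) = 6 + 2449/9996 = 62425/9996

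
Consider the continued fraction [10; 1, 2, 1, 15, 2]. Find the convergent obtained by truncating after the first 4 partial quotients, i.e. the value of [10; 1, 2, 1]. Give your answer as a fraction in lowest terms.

Compute successive convergents:
a_0 = 10: 10/1
a_1 = 1: 11/1
a_2 = 2: 32/3
a_3 = 1: 43/4

43/4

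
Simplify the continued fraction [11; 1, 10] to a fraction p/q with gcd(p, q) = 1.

Start with 10.
1 + 1/(10/1) = 1 + 1/10 = 11/10
11 + 1/(11/10) = 11 + 10/11 = 131/11

131/11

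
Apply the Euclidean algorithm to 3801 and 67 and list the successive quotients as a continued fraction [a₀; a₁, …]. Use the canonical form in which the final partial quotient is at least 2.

3801 = 56·67 + 49, so a_0 = 56
67 = 1·49 + 18, so a_1 = 1
49 = 2·18 + 13, so a_2 = 2
18 = 1·13 + 5, so a_3 = 1
13 = 2·5 + 3, so a_4 = 2
5 = 1·3 + 2, so a_5 = 1
3 = 1·2 + 1, so a_6 = 1
2 = 2·1 + 0, so a_7 = 2

[56; 1, 2, 1, 2, 1, 1, 2]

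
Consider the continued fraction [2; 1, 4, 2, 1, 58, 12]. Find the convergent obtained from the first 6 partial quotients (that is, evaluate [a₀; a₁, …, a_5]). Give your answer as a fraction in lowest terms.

2641/939

Work from the innermost term outward:
Start with 58.
1 + 1/(58/1) = 1 + 1/58 = 59/58
2 + 1/(59/58) = 2 + 58/59 = 176/59
4 + 1/(176/59) = 4 + 59/176 = 763/176
1 + 1/(763/176) = 1 + 176/763 = 939/763
2 + 1/(939/763) = 2 + 763/939 = 2641/939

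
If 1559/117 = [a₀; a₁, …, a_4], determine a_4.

2

Apply division with remainder until the remainder is 0:
1559 ÷ 117 → quotient 13, remainder 38
117 ÷ 38 → quotient 3, remainder 3
38 ÷ 3 → quotient 12, remainder 2
3 ÷ 2 → quotient 1, remainder 1
2 ÷ 1 → quotient 2, remainder 0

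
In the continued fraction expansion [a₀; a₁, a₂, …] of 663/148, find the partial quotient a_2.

663 ÷ 148 → quotient 4, remainder 71
148 ÷ 71 → quotient 2, remainder 6
71 ÷ 6 → quotient 11, remainder 5

11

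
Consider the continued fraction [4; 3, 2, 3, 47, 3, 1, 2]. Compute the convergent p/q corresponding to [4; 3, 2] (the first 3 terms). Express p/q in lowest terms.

30/7

Build up convergents one term at a time:
a_0 = 4: 4/1
a_1 = 3: 13/3
a_2 = 2: 30/7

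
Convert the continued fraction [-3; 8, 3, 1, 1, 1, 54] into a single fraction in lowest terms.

a_0 = -3: -3/1
a_1 = 8: -23/8
a_2 = 3: -72/25
a_3 = 1: -95/33
a_4 = 1: -167/58
a_5 = 1: -262/91
a_6 = 54: -14315/4972

-14315/4972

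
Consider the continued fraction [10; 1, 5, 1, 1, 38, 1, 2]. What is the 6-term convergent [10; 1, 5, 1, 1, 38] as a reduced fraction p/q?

5434/501

Build up convergents one term at a time:
a_0 = 10: 10/1
a_1 = 1: 11/1
a_2 = 5: 65/6
a_3 = 1: 76/7
a_4 = 1: 141/13
a_5 = 38: 5434/501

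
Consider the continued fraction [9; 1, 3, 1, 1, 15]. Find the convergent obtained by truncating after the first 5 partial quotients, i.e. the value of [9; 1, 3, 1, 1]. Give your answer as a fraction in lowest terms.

88/9

Start with 1.
1 + 1/(1/1) = 1 + 1/1 = 2/1
3 + 1/(2/1) = 3 + 1/2 = 7/2
1 + 1/(7/2) = 1 + 2/7 = 9/7
9 + 1/(9/7) = 9 + 7/9 = 88/9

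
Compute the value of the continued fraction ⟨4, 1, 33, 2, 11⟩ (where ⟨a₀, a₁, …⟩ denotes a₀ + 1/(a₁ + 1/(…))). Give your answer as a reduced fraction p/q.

3942/793

Start with 11.
2 + 1/(11/1) = 2 + 1/11 = 23/11
33 + 1/(23/11) = 33 + 11/23 = 770/23
1 + 1/(770/23) = 1 + 23/770 = 793/770
4 + 1/(793/770) = 4 + 770/793 = 3942/793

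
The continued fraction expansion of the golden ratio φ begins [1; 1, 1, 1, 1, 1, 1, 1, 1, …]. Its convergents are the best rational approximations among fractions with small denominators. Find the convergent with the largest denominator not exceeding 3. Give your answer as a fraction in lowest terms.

5/3

a_0 = 1: 1/1  (≤ bound)
a_1 = 1: 2/1  (≤ bound)
a_2 = 1: 3/2  (≤ bound)
a_3 = 1: 5/3  (≤ bound)
a_4 = 1: 8/5  (> 3, stop)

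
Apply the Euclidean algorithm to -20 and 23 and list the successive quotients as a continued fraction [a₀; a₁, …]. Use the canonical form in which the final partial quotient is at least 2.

-20 = -1·23 + 3, so a_0 = -1
23 = 7·3 + 2, so a_1 = 7
3 = 1·2 + 1, so a_2 = 1
2 = 2·1 + 0, so a_3 = 2

[-1; 7, 1, 2]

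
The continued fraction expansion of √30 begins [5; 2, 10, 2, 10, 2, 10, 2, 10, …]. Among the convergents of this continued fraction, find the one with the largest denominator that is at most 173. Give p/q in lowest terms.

a_0 = 5: 5/1  (≤ bound)
a_1 = 2: 11/2  (≤ bound)
a_2 = 10: 115/21  (≤ bound)
a_3 = 2: 241/44  (≤ bound)
a_4 = 10: 2525/461  (> 173, stop)

241/44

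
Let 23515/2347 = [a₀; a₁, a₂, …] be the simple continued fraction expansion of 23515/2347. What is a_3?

23515 = 10·2347 + 45, so a_0 = 10
2347 = 52·45 + 7, so a_1 = 52
45 = 6·7 + 3, so a_2 = 6
7 = 2·3 + 1, so a_3 = 2

2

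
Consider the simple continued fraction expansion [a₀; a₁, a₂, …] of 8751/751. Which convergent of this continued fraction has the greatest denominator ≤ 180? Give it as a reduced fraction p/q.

a_0 = 11: 11/1  (≤ bound)
a_1 = 1: 12/1  (≤ bound)
a_2 = 1: 23/2  (≤ bound)
a_3 = 1: 35/3  (≤ bound)
a_4 = 7: 268/23  (≤ bound)
a_5 = 6: 1643/141  (≤ bound)
a_6 = 2: 3554/305  (> 180, stop)

1643/141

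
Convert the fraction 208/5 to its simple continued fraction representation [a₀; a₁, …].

[41; 1, 1, 2]

Apply division with remainder until the remainder is 0:
208 ÷ 5 → quotient 41, remainder 3
5 ÷ 3 → quotient 1, remainder 2
3 ÷ 2 → quotient 1, remainder 1
2 ÷ 1 → quotient 2, remainder 0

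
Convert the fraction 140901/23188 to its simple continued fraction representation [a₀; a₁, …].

Run the Euclidean algorithm, recording each quotient:
140901 = 6·23188 + 1773, so a_0 = 6
23188 = 13·1773 + 139, so a_1 = 13
1773 = 12·139 + 105, so a_2 = 12
139 = 1·105 + 34, so a_3 = 1
105 = 3·34 + 3, so a_4 = 3
34 = 11·3 + 1, so a_5 = 11
3 = 3·1 + 0, so a_6 = 3

[6; 13, 12, 1, 3, 11, 3]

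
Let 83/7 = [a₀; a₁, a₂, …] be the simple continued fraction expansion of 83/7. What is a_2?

6

83 = 11·7 + 6, so a_0 = 11
7 = 1·6 + 1, so a_1 = 1
6 = 6·1 + 0, so a_2 = 6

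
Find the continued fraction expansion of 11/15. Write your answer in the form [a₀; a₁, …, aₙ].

[0; 1, 2, 1, 3]

Run the Euclidean algorithm, recording each quotient:
11 ÷ 15 → quotient 0, remainder 11
15 ÷ 11 → quotient 1, remainder 4
11 ÷ 4 → quotient 2, remainder 3
4 ÷ 3 → quotient 1, remainder 1
3 ÷ 1 → quotient 3, remainder 0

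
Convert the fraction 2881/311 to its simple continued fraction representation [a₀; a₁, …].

Run the Euclidean algorithm, recording each quotient:
2881 = 9·311 + 82, so a_0 = 9
311 = 3·82 + 65, so a_1 = 3
82 = 1·65 + 17, so a_2 = 1
65 = 3·17 + 14, so a_3 = 3
17 = 1·14 + 3, so a_4 = 1
14 = 4·3 + 2, so a_5 = 4
3 = 1·2 + 1, so a_6 = 1
2 = 2·1 + 0, so a_7 = 2

[9; 3, 1, 3, 1, 4, 1, 2]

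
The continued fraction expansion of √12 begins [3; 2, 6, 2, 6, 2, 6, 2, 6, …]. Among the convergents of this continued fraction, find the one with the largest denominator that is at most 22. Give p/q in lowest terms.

a_0 = 3: 3/1  (≤ bound)
a_1 = 2: 7/2  (≤ bound)
a_2 = 6: 45/13  (≤ bound)
a_3 = 2: 97/28  (> 22, stop)

45/13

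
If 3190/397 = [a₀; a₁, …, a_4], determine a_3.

Apply division with remainder until the remainder is 0:
⌊3190/397⌋ = 8, remainder 14
⌊397/14⌋ = 28, remainder 5
⌊14/5⌋ = 2, remainder 4
⌊5/4⌋ = 1, remainder 1

1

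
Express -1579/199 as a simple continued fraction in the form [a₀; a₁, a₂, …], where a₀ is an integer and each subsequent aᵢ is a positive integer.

Apply division with remainder until the remainder is 0:
-1579 = -8·199 + 13, so a_0 = -8
199 = 15·13 + 4, so a_1 = 15
13 = 3·4 + 1, so a_2 = 3
4 = 4·1 + 0, so a_3 = 4

[-8; 15, 3, 4]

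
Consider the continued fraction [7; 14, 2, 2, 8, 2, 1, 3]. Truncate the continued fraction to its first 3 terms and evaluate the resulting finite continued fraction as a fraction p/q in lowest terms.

a_0 = 7: 7/1
a_1 = 14: 99/14
a_2 = 2: 205/29

205/29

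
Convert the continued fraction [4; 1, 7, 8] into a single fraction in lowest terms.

317/65

Starting at the tail and folding back:
Start with 8.
7 + 1/(8/1) = 7 + 1/8 = 57/8
1 + 1/(57/8) = 1 + 8/57 = 65/57
4 + 1/(65/57) = 4 + 57/65 = 317/65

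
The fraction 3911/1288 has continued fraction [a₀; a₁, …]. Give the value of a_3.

2

3911 ÷ 1288 → quotient 3, remainder 47
1288 ÷ 47 → quotient 27, remainder 19
47 ÷ 19 → quotient 2, remainder 9
19 ÷ 9 → quotient 2, remainder 1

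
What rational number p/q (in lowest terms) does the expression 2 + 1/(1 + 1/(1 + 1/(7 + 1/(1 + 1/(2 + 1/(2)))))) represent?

291/115

Collapse the nested fraction from the inside out:
Start with 2.
2 + 1/(2/1) = 2 + 1/2 = 5/2
1 + 1/(5/2) = 1 + 2/5 = 7/5
7 + 1/(7/5) = 7 + 5/7 = 54/7
1 + 1/(54/7) = 1 + 7/54 = 61/54
1 + 1/(61/54) = 1 + 54/61 = 115/61
2 + 1/(115/61) = 2 + 61/115 = 291/115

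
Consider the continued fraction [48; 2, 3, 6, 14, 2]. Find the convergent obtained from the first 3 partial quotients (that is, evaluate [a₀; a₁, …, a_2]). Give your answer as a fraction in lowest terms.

Start with 3.
2 + 1/(3/1) = 2 + 1/3 = 7/3
48 + 1/(7/3) = 48 + 3/7 = 339/7

339/7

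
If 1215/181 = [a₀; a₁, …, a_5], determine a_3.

⌊1215/181⌋ = 6, remainder 129
⌊181/129⌋ = 1, remainder 52
⌊129/52⌋ = 2, remainder 25
⌊52/25⌋ = 2, remainder 2

2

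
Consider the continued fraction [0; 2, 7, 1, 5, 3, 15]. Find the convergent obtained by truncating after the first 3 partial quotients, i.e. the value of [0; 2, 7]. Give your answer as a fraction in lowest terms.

Use the convergent recurrence hₖ = aₖ·hₖ₋₁ + hₖ₋₂ (and likewise for the denominators kₖ):
a_0 = 0: 0/1
a_1 = 2: 1/2
a_2 = 7: 7/15

7/15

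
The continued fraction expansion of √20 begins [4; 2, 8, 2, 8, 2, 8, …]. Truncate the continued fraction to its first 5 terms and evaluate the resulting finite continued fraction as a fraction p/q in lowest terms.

1364/305

a_0 = 4: 4/1
a_1 = 2: 9/2
a_2 = 8: 76/17
a_3 = 2: 161/36
a_4 = 8: 1364/305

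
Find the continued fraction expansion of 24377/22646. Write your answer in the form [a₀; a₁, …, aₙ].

Run the Euclidean algorithm, recording each quotient:
24377 = 1·22646 + 1731, so a_0 = 1
22646 = 13·1731 + 143, so a_1 = 13
1731 = 12·143 + 15, so a_2 = 12
143 = 9·15 + 8, so a_3 = 9
15 = 1·8 + 7, so a_4 = 1
8 = 1·7 + 1, so a_5 = 1
7 = 7·1 + 0, so a_6 = 7

[1; 13, 12, 9, 1, 1, 7]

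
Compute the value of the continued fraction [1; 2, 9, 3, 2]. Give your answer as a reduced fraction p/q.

202/137

a_0 = 1: 1/1
a_1 = 2: 3/2
a_2 = 9: 28/19
a_3 = 3: 87/59
a_4 = 2: 202/137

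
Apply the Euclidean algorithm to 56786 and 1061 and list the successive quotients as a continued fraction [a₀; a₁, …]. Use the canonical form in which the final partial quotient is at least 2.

Repeatedly divide and take the remainder:
56786 = 53·1061 + 553, so a_0 = 53
1061 = 1·553 + 508, so a_1 = 1
553 = 1·508 + 45, so a_2 = 1
508 = 11·45 + 13, so a_3 = 11
45 = 3·13 + 6, so a_4 = 3
13 = 2·6 + 1, so a_5 = 2
6 = 6·1 + 0, so a_6 = 6

[53; 1, 1, 11, 3, 2, 6]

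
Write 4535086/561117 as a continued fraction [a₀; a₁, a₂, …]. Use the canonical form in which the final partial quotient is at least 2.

[8; 12, 6, 3, 3, 1, 12, 44]

⌊4535086/561117⌋ = 8, remainder 46150
⌊561117/46150⌋ = 12, remainder 7317
⌊46150/7317⌋ = 6, remainder 2248
⌊7317/2248⌋ = 3, remainder 573
⌊2248/573⌋ = 3, remainder 529
⌊573/529⌋ = 1, remainder 44
⌊529/44⌋ = 12, remainder 1
⌊44/1⌋ = 44, remainder 0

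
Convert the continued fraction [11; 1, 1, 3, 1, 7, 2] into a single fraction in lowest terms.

Work from the innermost term outward:
Start with 2.
7 + 1/(2/1) = 7 + 1/2 = 15/2
1 + 1/(15/2) = 1 + 2/15 = 17/15
3 + 1/(17/15) = 3 + 15/17 = 66/17
1 + 1/(66/17) = 1 + 17/66 = 83/66
1 + 1/(83/66) = 1 + 66/83 = 149/83
11 + 1/(149/83) = 11 + 83/149 = 1722/149

1722/149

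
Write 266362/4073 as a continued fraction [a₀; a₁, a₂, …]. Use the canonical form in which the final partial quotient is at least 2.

[65; 2, 1, 1, 12, 1, 3, 15]

266362 ÷ 4073 → quotient 65, remainder 1617
4073 ÷ 1617 → quotient 2, remainder 839
1617 ÷ 839 → quotient 1, remainder 778
839 ÷ 778 → quotient 1, remainder 61
778 ÷ 61 → quotient 12, remainder 46
61 ÷ 46 → quotient 1, remainder 15
46 ÷ 15 → quotient 3, remainder 1
15 ÷ 1 → quotient 15, remainder 0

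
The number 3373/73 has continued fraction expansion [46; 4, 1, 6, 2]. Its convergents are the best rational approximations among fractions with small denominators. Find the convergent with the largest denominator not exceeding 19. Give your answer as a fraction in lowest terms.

List convergents until the denominator exceeds the bound:
a_0 = 46: 46/1  (≤ bound)
a_1 = 4: 185/4  (≤ bound)
a_2 = 1: 231/5  (≤ bound)
a_3 = 6: 1571/34  (> 19, stop)

231/5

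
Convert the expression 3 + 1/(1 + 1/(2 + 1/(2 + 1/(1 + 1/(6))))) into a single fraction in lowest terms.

248/67

Start with 6.
1 + 1/(6/1) = 1 + 1/6 = 7/6
2 + 1/(7/6) = 2 + 6/7 = 20/7
2 + 1/(20/7) = 2 + 7/20 = 47/20
1 + 1/(47/20) = 1 + 20/47 = 67/47
3 + 1/(67/47) = 3 + 47/67 = 248/67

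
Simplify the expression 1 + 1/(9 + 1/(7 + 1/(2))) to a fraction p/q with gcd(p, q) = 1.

152/137

Start with 2.
7 + 1/(2/1) = 7 + 1/2 = 15/2
9 + 1/(15/2) = 9 + 2/15 = 137/15
1 + 1/(137/15) = 1 + 15/137 = 152/137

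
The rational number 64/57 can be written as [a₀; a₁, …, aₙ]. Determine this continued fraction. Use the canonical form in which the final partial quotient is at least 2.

64 = 1·57 + 7, so a_0 = 1
57 = 8·7 + 1, so a_1 = 8
7 = 7·1 + 0, so a_2 = 7

[1; 8, 7]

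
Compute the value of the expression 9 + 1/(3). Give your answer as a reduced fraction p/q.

28/3

Start with 3.
9 + 1/(3/1) = 9 + 1/3 = 28/3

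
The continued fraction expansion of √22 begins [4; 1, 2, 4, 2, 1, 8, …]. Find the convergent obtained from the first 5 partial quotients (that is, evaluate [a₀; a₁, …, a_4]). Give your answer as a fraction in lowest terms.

Start with 2.
4 + 1/(2/1) = 4 + 1/2 = 9/2
2 + 1/(9/2) = 2 + 2/9 = 20/9
1 + 1/(20/9) = 1 + 9/20 = 29/20
4 + 1/(29/20) = 4 + 20/29 = 136/29

136/29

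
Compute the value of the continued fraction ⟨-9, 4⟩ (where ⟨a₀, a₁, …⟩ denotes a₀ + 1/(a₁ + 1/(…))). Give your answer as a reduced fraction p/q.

-35/4

Build up convergents one term at a time:
a_0 = -9: -9/1
a_1 = 4: -35/4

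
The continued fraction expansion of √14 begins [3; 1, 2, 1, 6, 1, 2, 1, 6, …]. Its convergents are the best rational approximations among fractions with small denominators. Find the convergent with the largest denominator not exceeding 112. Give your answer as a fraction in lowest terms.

333/89

a_0 = 3: 3/1  (≤ bound)
a_1 = 1: 4/1  (≤ bound)
a_2 = 2: 11/3  (≤ bound)
a_3 = 1: 15/4  (≤ bound)
a_4 = 6: 101/27  (≤ bound)
a_5 = 1: 116/31  (≤ bound)
a_6 = 2: 333/89  (≤ bound)
a_7 = 1: 449/120  (> 112, stop)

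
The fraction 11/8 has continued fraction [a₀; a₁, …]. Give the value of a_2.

⌊11/8⌋ = 1, remainder 3
⌊8/3⌋ = 2, remainder 2
⌊3/2⌋ = 1, remainder 1

1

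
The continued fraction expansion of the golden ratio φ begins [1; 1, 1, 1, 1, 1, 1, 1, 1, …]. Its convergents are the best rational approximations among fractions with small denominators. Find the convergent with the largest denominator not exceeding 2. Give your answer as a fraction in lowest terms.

a_0 = 1: 1/1  (≤ bound)
a_1 = 1: 2/1  (≤ bound)
a_2 = 1: 3/2  (≤ bound)
a_3 = 1: 5/3  (> 2, stop)

3/2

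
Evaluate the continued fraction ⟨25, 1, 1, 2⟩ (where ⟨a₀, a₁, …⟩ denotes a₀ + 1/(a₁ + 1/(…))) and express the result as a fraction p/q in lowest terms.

Start with 2.
1 + 1/(2/1) = 1 + 1/2 = 3/2
1 + 1/(3/2) = 1 + 2/3 = 5/3
25 + 1/(5/3) = 25 + 3/5 = 128/5

128/5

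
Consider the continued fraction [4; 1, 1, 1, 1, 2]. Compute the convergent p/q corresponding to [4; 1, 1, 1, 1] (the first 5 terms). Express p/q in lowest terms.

Starting at the tail and folding back:
Start with 1.
1 + 1/(1/1) = 1 + 1/1 = 2/1
1 + 1/(2/1) = 1 + 1/2 = 3/2
1 + 1/(3/2) = 1 + 2/3 = 5/3
4 + 1/(5/3) = 4 + 3/5 = 23/5

23/5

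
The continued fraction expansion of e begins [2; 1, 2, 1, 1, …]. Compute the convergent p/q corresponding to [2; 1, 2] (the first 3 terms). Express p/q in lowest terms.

Work from the innermost term outward:
Start with 2.
1 + 1/(2/1) = 1 + 1/2 = 3/2
2 + 1/(3/2) = 2 + 2/3 = 8/3

8/3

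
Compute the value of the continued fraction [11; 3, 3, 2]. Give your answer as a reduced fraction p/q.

260/23

Start with 2.
3 + 1/(2/1) = 3 + 1/2 = 7/2
3 + 1/(7/2) = 3 + 2/7 = 23/7
11 + 1/(23/7) = 11 + 7/23 = 260/23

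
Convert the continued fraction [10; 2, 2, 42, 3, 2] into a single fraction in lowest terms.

Collapse the nested fraction from the inside out:
Start with 2.
3 + 1/(2/1) = 3 + 1/2 = 7/2
42 + 1/(7/2) = 42 + 2/7 = 296/7
2 + 1/(296/7) = 2 + 7/296 = 599/296
2 + 1/(599/296) = 2 + 296/599 = 1494/599
10 + 1/(1494/599) = 10 + 599/1494 = 15539/1494

15539/1494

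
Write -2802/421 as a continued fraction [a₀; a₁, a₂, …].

⌊-2802/421⌋ = -7, remainder 145
⌊421/145⌋ = 2, remainder 131
⌊145/131⌋ = 1, remainder 14
⌊131/14⌋ = 9, remainder 5
⌊14/5⌋ = 2, remainder 4
⌊5/4⌋ = 1, remainder 1
⌊4/1⌋ = 4, remainder 0

[-7; 2, 1, 9, 2, 1, 4]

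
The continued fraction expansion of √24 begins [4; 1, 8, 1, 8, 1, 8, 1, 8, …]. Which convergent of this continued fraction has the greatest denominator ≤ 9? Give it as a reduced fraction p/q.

44/9

List convergents until the denominator exceeds the bound:
a_0 = 4: 4/1  (≤ bound)
a_1 = 1: 5/1  (≤ bound)
a_2 = 8: 44/9  (≤ bound)
a_3 = 1: 49/10  (> 9, stop)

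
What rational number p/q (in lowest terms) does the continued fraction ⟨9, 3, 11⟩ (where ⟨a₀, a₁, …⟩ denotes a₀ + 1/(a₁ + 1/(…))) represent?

317/34

Build up convergents one term at a time:
a_0 = 9: 9/1
a_1 = 3: 28/3
a_2 = 11: 317/34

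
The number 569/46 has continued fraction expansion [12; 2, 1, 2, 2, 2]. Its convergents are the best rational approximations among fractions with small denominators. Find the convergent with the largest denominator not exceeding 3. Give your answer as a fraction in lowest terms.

List convergents until the denominator exceeds the bound:
a_0 = 12: 12/1  (≤ bound)
a_1 = 2: 25/2  (≤ bound)
a_2 = 1: 37/3  (≤ bound)
a_3 = 2: 99/8  (> 3, stop)

37/3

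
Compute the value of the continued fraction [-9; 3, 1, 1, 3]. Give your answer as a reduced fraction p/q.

-218/25

Build up convergents one term at a time:
a_0 = -9: -9/1
a_1 = 3: -26/3
a_2 = 1: -35/4
a_3 = 1: -61/7
a_4 = 3: -218/25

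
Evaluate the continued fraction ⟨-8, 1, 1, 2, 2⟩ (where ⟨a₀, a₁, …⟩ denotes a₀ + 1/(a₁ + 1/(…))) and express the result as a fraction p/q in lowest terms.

Use the convergent recurrence hₖ = aₖ·hₖ₋₁ + hₖ₋₂ (and likewise for the denominators kₖ):
a_0 = -8: -8/1
a_1 = 1: -7/1
a_2 = 1: -15/2
a_3 = 2: -37/5
a_4 = 2: -89/12

-89/12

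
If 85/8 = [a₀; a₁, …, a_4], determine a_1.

Run the Euclidean algorithm, recording each quotient:
85 = 10·8 + 5, so a_0 = 10
8 = 1·5 + 3, so a_1 = 1

1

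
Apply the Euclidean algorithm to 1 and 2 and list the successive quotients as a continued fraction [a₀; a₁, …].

[0; 2]

⌊1/2⌋ = 0, remainder 1
⌊2/1⌋ = 2, remainder 0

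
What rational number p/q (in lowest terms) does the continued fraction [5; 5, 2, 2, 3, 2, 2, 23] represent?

62389/12033

Start with 23.
2 + 1/(23/1) = 2 + 1/23 = 47/23
2 + 1/(47/23) = 2 + 23/47 = 117/47
3 + 1/(117/47) = 3 + 47/117 = 398/117
2 + 1/(398/117) = 2 + 117/398 = 913/398
2 + 1/(913/398) = 2 + 398/913 = 2224/913
5 + 1/(2224/913) = 5 + 913/2224 = 12033/2224
5 + 1/(12033/2224) = 5 + 2224/12033 = 62389/12033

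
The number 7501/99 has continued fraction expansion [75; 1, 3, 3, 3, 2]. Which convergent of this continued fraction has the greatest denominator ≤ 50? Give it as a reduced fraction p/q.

3258/43

a_0 = 75: 75/1  (≤ bound)
a_1 = 1: 76/1  (≤ bound)
a_2 = 3: 303/4  (≤ bound)
a_3 = 3: 985/13  (≤ bound)
a_4 = 3: 3258/43  (≤ bound)
a_5 = 2: 7501/99  (> 50, stop)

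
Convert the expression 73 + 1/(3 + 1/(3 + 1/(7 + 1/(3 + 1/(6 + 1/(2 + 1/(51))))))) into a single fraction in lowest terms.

11780987/160720

Starting at the tail and folding back:
Start with 51.
2 + 1/(51/1) = 2 + 1/51 = 103/51
6 + 1/(103/51) = 6 + 51/103 = 669/103
3 + 1/(669/103) = 3 + 103/669 = 2110/669
7 + 1/(2110/669) = 7 + 669/2110 = 15439/2110
3 + 1/(15439/2110) = 3 + 2110/15439 = 48427/15439
3 + 1/(48427/15439) = 3 + 15439/48427 = 160720/48427
73 + 1/(160720/48427) = 73 + 48427/160720 = 11780987/160720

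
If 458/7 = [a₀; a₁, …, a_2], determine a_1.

2

Run the Euclidean algorithm, recording each quotient:
⌊458/7⌋ = 65, remainder 3
⌊7/3⌋ = 2, remainder 1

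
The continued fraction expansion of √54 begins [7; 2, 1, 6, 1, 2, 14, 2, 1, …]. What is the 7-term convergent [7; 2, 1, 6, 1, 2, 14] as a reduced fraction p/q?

Use the convergent recurrence hₖ = aₖ·hₖ₋₁ + hₖ₋₂ (and likewise for the denominators kₖ):
a_0 = 7: 7/1
a_1 = 2: 15/2
a_2 = 1: 22/3
a_3 = 6: 147/20
a_4 = 1: 169/23
a_5 = 2: 485/66
a_6 = 14: 6959/947

6959/947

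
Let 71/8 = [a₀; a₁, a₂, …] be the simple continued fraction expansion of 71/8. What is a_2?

7

71 ÷ 8 → quotient 8, remainder 7
8 ÷ 7 → quotient 1, remainder 1
7 ÷ 1 → quotient 7, remainder 0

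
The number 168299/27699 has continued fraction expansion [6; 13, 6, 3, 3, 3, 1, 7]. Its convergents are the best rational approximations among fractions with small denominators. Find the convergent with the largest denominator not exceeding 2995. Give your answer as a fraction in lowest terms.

List convergents until the denominator exceeds the bound:
a_0 = 6: 6/1  (≤ bound)
a_1 = 13: 79/13  (≤ bound)
a_2 = 6: 480/79  (≤ bound)
a_3 = 3: 1519/250  (≤ bound)
a_4 = 3: 5037/829  (≤ bound)
a_5 = 3: 16630/2737  (≤ bound)
a_6 = 1: 21667/3566  (> 2995, stop)

16630/2737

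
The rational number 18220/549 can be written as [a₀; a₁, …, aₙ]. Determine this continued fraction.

[33; 5, 3, 34]

Repeatedly divide and take the remainder:
18220 = 33·549 + 103, so a_0 = 33
549 = 5·103 + 34, so a_1 = 5
103 = 3·34 + 1, so a_2 = 3
34 = 34·1 + 0, so a_3 = 34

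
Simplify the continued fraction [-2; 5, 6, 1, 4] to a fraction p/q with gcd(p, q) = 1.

-316/175

a_0 = -2: -2/1
a_1 = 5: -9/5
a_2 = 6: -56/31
a_3 = 1: -65/36
a_4 = 4: -316/175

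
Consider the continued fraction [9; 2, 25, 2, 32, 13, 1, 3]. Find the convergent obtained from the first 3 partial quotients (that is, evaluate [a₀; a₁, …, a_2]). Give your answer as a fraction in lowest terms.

484/51

Compute successive convergents:
a_0 = 9: 9/1
a_1 = 2: 19/2
a_2 = 25: 484/51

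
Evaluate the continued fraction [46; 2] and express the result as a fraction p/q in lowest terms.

93/2

Start with 2.
46 + 1/(2/1) = 46 + 1/2 = 93/2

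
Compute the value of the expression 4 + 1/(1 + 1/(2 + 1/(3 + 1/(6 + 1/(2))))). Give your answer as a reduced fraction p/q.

639/136

Work from the innermost term outward:
Start with 2.
6 + 1/(2/1) = 6 + 1/2 = 13/2
3 + 1/(13/2) = 3 + 2/13 = 41/13
2 + 1/(41/13) = 2 + 13/41 = 95/41
1 + 1/(95/41) = 1 + 41/95 = 136/95
4 + 1/(136/95) = 4 + 95/136 = 639/136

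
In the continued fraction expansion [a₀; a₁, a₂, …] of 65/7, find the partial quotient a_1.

3

⌊65/7⌋ = 9, remainder 2
⌊7/2⌋ = 3, remainder 1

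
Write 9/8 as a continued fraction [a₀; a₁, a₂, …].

[1; 8]

Run the Euclidean algorithm, recording each quotient:
⌊9/8⌋ = 1, remainder 1
⌊8/1⌋ = 8, remainder 0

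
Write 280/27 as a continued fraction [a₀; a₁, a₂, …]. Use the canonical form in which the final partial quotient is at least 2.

[10; 2, 1, 2, 3]

Run the Euclidean algorithm, recording each quotient:
280 = 10·27 + 10, so a_0 = 10
27 = 2·10 + 7, so a_1 = 2
10 = 1·7 + 3, so a_2 = 1
7 = 2·3 + 1, so a_3 = 2
3 = 3·1 + 0, so a_4 = 3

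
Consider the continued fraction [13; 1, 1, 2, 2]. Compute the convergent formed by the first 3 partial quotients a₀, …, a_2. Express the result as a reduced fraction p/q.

Start with 1.
1 + 1/(1/1) = 1 + 1/1 = 2/1
13 + 1/(2/1) = 13 + 1/2 = 27/2

27/2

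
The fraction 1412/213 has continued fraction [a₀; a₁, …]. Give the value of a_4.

2

⌊1412/213⌋ = 6, remainder 134
⌊213/134⌋ = 1, remainder 79
⌊134/79⌋ = 1, remainder 55
⌊79/55⌋ = 1, remainder 24
⌊55/24⌋ = 2, remainder 7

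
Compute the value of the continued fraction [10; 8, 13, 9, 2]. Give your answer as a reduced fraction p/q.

a_0 = 10: 10/1
a_1 = 8: 81/8
a_2 = 13: 1063/105
a_3 = 9: 9648/953
a_4 = 2: 20359/2011

20359/2011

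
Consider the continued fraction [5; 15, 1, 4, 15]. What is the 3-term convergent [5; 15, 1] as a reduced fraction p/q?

81/16

Start with 1.
15 + 1/(1/1) = 15 + 1/1 = 16/1
5 + 1/(16/1) = 5 + 1/16 = 81/16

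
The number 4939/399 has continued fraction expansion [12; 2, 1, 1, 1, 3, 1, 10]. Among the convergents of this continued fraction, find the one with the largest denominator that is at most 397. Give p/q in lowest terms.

a_0 = 12: 12/1  (≤ bound)
a_1 = 2: 25/2  (≤ bound)
a_2 = 1: 37/3  (≤ bound)
a_3 = 1: 62/5  (≤ bound)
a_4 = 1: 99/8  (≤ bound)
a_5 = 3: 359/29  (≤ bound)
a_6 = 1: 458/37  (≤ bound)
a_7 = 10: 4939/399  (> 397, stop)

458/37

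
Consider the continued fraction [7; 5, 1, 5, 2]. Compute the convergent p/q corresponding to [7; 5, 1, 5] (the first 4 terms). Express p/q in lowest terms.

Compute successive convergents:
a_0 = 7: 7/1
a_1 = 5: 36/5
a_2 = 1: 43/6
a_3 = 5: 251/35

251/35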